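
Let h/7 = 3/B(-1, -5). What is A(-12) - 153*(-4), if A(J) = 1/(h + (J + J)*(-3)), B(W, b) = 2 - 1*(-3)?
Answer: 233177/381 ≈ 612.01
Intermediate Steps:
B(W, b) = 5 (B(W, b) = 2 + 3 = 5)
h = 21/5 (h = 7*(3/5) = 7*(3*(⅕)) = 7*(⅗) = 21/5 ≈ 4.2000)
A(J) = 1/(21/5 - 6*J) (A(J) = 1/(21/5 + (J + J)*(-3)) = 1/(21/5 + (2*J)*(-3)) = 1/(21/5 - 6*J))
A(-12) - 153*(-4) = -5/(-21 + 30*(-12)) - 153*(-4) = -5/(-21 - 360) + 612 = -5/(-381) + 612 = -5*(-1/381) + 612 = 5/381 + 612 = 233177/381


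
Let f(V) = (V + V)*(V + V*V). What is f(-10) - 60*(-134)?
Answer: 6240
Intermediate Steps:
f(V) = 2*V*(V + V²) (f(V) = (2*V)*(V + V²) = 2*V*(V + V²))
f(-10) - 60*(-134) = 2*(-10)²*(1 - 10) - 60*(-134) = 2*100*(-9) + 8040 = -1800 + 8040 = 6240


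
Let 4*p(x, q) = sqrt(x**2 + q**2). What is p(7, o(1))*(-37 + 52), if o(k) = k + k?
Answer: 15*sqrt(53)/4 ≈ 27.300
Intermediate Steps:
o(k) = 2*k
p(x, q) = sqrt(q**2 + x**2)/4 (p(x, q) = sqrt(x**2 + q**2)/4 = sqrt(q**2 + x**2)/4)
p(7, o(1))*(-37 + 52) = (sqrt((2*1)**2 + 7**2)/4)*(-37 + 52) = (sqrt(2**2 + 49)/4)*15 = (sqrt(4 + 49)/4)*15 = (sqrt(53)/4)*15 = 15*sqrt(53)/4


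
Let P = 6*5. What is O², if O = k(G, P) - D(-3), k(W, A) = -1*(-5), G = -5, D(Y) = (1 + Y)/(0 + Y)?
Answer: 169/9 ≈ 18.778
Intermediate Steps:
D(Y) = (1 + Y)/Y
P = 30
k(W, A) = 5
O = 13/3 (O = 5 - (1 - 3)/(-3) = 5 - (-1)*(-2)/3 = 5 - 1*⅔ = 5 - ⅔ = 13/3 ≈ 4.3333)
O² = (13/3)² = 169/9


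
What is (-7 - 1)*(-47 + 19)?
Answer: 224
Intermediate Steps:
(-7 - 1)*(-47 + 19) = -8*(-28) = 224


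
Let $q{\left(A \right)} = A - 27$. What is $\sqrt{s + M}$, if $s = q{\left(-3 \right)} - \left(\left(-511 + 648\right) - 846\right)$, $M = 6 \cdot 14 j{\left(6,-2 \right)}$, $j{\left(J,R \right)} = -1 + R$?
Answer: $\sqrt{427} \approx 20.664$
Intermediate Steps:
$q{\left(A \right)} = -27 + A$
$M = -252$ ($M = 6 \cdot 14 \left(-1 - 2\right) = 84 \left(-3\right) = -252$)
$s = 679$ ($s = \left(-27 - 3\right) - \left(\left(-511 + 648\right) - 846\right) = -30 - \left(137 - 846\right) = -30 - -709 = -30 + 709 = 679$)
$\sqrt{s + M} = \sqrt{679 - 252} = \sqrt{427}$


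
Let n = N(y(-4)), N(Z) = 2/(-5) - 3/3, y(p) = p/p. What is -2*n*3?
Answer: 42/5 ≈ 8.4000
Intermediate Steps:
y(p) = 1
N(Z) = -7/5 (N(Z) = 2*(-⅕) - 3*⅓ = -⅖ - 1 = -7/5)
n = -7/5 ≈ -1.4000
-2*n*3 = -2*(-7/5)*3 = (14/5)*3 = 42/5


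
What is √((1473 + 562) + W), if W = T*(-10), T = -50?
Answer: 13*√15 ≈ 50.349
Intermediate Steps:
W = 500 (W = -50*(-10) = 500)
√((1473 + 562) + W) = √((1473 + 562) + 500) = √(2035 + 500) = √2535 = 13*√15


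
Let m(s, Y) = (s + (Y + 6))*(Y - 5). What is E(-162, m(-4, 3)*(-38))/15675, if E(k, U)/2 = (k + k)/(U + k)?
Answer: -108/569525 ≈ -0.00018963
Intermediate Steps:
m(s, Y) = (-5 + Y)*(6 + Y + s) (m(s, Y) = (s + (6 + Y))*(-5 + Y) = (6 + Y + s)*(-5 + Y) = (-5 + Y)*(6 + Y + s))
E(k, U) = 4*k/(U + k) (E(k, U) = 2*((k + k)/(U + k)) = 2*((2*k)/(U + k)) = 2*(2*k/(U + k)) = 4*k/(U + k))
E(-162, m(-4, 3)*(-38))/15675 = (4*(-162)/((-30 + 3 + 3**2 - 5*(-4) + 3*(-4))*(-38) - 162))/15675 = (4*(-162)/((-30 + 3 + 9 + 20 - 12)*(-38) - 162))*(1/15675) = (4*(-162)/(-10*(-38) - 162))*(1/15675) = (4*(-162)/(380 - 162))*(1/15675) = (4*(-162)/218)*(1/15675) = (4*(-162)*(1/218))*(1/15675) = -324/109*1/15675 = -108/569525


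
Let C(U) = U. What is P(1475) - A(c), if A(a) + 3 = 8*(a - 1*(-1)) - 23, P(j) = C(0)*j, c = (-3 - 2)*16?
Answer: 658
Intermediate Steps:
c = -80 (c = -5*16 = -80)
P(j) = 0 (P(j) = 0*j = 0)
A(a) = -18 + 8*a (A(a) = -3 + (8*(a - 1*(-1)) - 23) = -3 + (8*(a + 1) - 23) = -3 + (8*(1 + a) - 23) = -3 + ((8 + 8*a) - 23) = -3 + (-15 + 8*a) = -18 + 8*a)
P(1475) - A(c) = 0 - (-18 + 8*(-80)) = 0 - (-18 - 640) = 0 - 1*(-658) = 0 + 658 = 658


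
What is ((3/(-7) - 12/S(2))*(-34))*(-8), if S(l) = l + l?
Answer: -6528/7 ≈ -932.57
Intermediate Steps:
S(l) = 2*l
((3/(-7) - 12/S(2))*(-34))*(-8) = ((3/(-7) - 12/(2*2))*(-34))*(-8) = ((3*(-1/7) - 12/4)*(-34))*(-8) = ((-3/7 - 12*1/4)*(-34))*(-8) = ((-3/7 - 3)*(-34))*(-8) = -24/7*(-34)*(-8) = (816/7)*(-8) = -6528/7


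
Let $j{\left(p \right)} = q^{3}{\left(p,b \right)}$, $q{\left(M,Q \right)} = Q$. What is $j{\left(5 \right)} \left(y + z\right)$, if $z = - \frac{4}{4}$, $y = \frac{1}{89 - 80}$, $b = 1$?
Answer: $- \frac{8}{9} \approx -0.88889$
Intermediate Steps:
$y = \frac{1}{9} \approx 0.11111$
$j{\left(p \right)} = 1$ ($j{\left(p \right)} = 1^{3} = 1$)
$z = -1$ ($z = \left(-4\right) \frac{1}{4} = -1$)
$j{\left(5 \right)} \left(y + z\right) = 1 \left(\frac{1}{9} - 1\right) = 1 \left(- \frac{8}{9}\right) = - \frac{8}{9}$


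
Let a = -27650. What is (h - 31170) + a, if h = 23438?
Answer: -35382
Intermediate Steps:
(h - 31170) + a = (23438 - 31170) - 27650 = -7732 - 27650 = -35382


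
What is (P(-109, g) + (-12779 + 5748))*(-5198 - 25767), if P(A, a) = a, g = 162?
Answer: 212698585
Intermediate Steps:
(P(-109, g) + (-12779 + 5748))*(-5198 - 25767) = (162 + (-12779 + 5748))*(-5198 - 25767) = (162 - 7031)*(-30965) = -6869*(-30965) = 212698585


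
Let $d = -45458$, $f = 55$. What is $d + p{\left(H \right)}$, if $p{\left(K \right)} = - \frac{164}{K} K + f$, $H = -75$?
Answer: $-45567$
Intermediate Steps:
$p{\left(K \right)} = -109$ ($p{\left(K \right)} = - \frac{164}{K} K + 55 = -164 + 55 = -109$)
$d + p{\left(H \right)} = -45458 - 109 = -45567$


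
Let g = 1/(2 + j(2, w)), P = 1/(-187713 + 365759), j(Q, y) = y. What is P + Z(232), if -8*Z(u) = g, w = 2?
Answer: -89007/2848736 ≈ -0.031244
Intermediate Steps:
P = 1/178046 ≈ 5.6165e-6
g = 1/4 (g = 1/(2 + 2) = 1/4 ≈ 0.25000)
Z(u) = -1/32 (Z(u) = -1/8*1/4 = -1/32)
P + Z(232) = 1/178046 - 1/32 = -89007/2848736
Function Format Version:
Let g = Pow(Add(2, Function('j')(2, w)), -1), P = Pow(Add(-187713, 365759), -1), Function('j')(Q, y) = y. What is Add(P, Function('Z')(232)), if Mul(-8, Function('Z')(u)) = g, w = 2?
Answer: Rational(-89007, 2848736) ≈ -0.031244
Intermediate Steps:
P = Rational(1, 178046) (P = Pow(178046, -1) = Rational(1, 178046) ≈ 5.6165e-6)
g = Rational(1, 4) (g = Pow(Add(2, 2), -1) = Pow(4, -1) = Rational(1, 4) ≈ 0.25000)
Function('Z')(u) = Rational(-1, 32) (Function('Z')(u) = Mul(Rational(-1, 8), Rational(1, 4)) = Rational(-1, 32))
Add(P, Function('Z')(232)) = Add(Rational(1, 178046), Rational(-1, 32)) = Rational(-89007, 2848736)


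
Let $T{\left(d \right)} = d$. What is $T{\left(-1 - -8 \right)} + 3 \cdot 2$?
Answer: $13$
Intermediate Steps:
$T{\left(-1 - -8 \right)} + 3 \cdot 2 = \left(-1 - -8\right) + 3 \cdot 2 = \left(-1 + 8\right) + 6 = 7 + 6 = 13$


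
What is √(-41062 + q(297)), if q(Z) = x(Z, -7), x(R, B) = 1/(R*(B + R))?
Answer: I*√33845932464630/28710 ≈ 202.64*I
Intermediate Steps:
x(R, B) = 1/(R*(B + R))
q(Z) = 1/(Z*(-7 + Z))
√(-41062 + q(297)) = √(-41062 + 1/(297*(-7 + 297))) = √(-41062 + (1/297)/290) = √(-41062 + (1/297)*(1/290)) = √(-41062 + 1/86130) = √(-3536670059/86130) = I*√33845932464630/28710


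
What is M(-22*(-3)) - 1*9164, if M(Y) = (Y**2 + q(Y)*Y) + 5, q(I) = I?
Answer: -447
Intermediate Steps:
M(Y) = 5 + 2*Y**2 (M(Y) = (Y**2 + Y*Y) + 5 = (Y**2 + Y**2) + 5 = 2*Y**2 + 5 = 5 + 2*Y**2)
M(-22*(-3)) - 1*9164 = (5 + 2*(-22*(-3))**2) - 1*9164 = (5 + 2*66**2) - 9164 = (5 + 2*4356) - 9164 = (5 + 8712) - 9164 = 8717 - 9164 = -447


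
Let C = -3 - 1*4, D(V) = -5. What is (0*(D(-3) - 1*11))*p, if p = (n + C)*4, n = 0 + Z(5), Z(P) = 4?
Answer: 0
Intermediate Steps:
C = -7 (C = -3 - 4 = -7)
n = 4 (n = 0 + 4 = 4)
p = -12 (p = (4 - 7)*4 = -3*4 = -12)
(0*(D(-3) - 1*11))*p = (0*(-5 - 1*11))*(-12) = (0*(-5 - 11))*(-12) = (0*(-16))*(-12) = 0*(-12) = 0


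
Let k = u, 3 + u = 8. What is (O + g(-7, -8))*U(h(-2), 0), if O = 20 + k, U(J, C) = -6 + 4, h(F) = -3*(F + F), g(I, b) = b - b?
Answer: -50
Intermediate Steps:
g(I, b) = 0
h(F) = -6*F
u = 5 (u = -3 + 8 = 5)
U(J, C) = -2
k = 5
O = 25 (O = 20 + 5 = 25)
(O + g(-7, -8))*U(h(-2), 0) = (25 + 0)*(-2) = 25*(-2) = -50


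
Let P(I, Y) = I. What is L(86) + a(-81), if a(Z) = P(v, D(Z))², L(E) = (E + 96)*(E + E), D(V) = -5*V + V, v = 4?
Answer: 31320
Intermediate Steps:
D(V) = -4*V
L(E) = 2*E*(96 + E) (L(E) = (96 + E)*(2*E) = 2*E*(96 + E))
a(Z) = 16 (a(Z) = 4² = 16)
L(86) + a(-81) = 2*86*(96 + 86) + 16 = 2*86*182 + 16 = 31304 + 16 = 31320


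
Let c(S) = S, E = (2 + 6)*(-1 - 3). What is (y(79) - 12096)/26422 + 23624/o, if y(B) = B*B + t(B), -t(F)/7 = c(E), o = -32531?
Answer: -807375389/859534082 ≈ -0.93932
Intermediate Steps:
E = -32 (E = 8*(-4) = -32)
t(F) = 224 (t(F) = -7*(-32) = 224)
y(B) = 224 + B**2 (y(B) = B*B + 224 = B**2 + 224 = 224 + B**2)
(y(79) - 12096)/26422 + 23624/o = ((224 + 79**2) - 12096)/26422 + 23624/(-32531) = ((224 + 6241) - 12096)*(1/26422) + 23624*(-1/32531) = (6465 - 12096)*(1/26422) - 23624/32531 = -5631*1/26422 - 23624/32531 = -5631/26422 - 23624/32531 = -807375389/859534082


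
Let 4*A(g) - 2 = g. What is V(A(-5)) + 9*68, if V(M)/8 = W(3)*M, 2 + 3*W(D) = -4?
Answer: 624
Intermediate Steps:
W(D) = -2 (W(D) = -⅔ + (⅓)*(-4) = -⅔ - 4/3 = -2)
A(g) = ½ + g/4
V(M) = -16*M (V(M) = 8*(-2*M) = -16*M)
V(A(-5)) + 9*68 = -16*(½ + (¼)*(-5)) + 9*68 = -16*(½ - 5/4) + 612 = -16*(-¾) + 612 = 12 + 612 = 624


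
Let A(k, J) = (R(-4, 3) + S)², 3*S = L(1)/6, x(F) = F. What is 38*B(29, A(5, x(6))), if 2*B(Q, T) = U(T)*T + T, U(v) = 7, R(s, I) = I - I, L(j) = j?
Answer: 38/81 ≈ 0.46914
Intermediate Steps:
R(s, I) = 0
S = 1/18 (S = (1/6)/3 = (1*(⅙))/3 = (⅓)*(⅙) = 1/18 ≈ 0.055556)
A(k, J) = 1/324 (A(k, J) = (0 + 1/18)² = (1/18)² = 1/324)
B(Q, T) = 4*T (B(Q, T) = (7*T + T)/2 = (8*T)/2 = 4*T)
38*B(29, A(5, x(6))) = 38*(4*(1/324)) = 38*(1/81) = 38/81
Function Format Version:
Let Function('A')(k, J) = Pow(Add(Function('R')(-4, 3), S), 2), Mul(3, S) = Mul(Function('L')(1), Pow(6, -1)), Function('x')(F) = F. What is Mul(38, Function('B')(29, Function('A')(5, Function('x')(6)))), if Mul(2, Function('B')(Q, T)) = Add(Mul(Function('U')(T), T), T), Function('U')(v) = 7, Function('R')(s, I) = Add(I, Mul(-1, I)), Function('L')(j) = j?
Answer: Rational(38, 81) ≈ 0.46914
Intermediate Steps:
Function('R')(s, I) = 0
S = Rational(1, 18) (S = Mul(Rational(1, 3), Mul(1, Pow(6, -1))) = Mul(Rational(1, 3), Mul(1, Rational(1, 6))) = Mul(Rational(1, 3), Rational(1, 6)) = Rational(1, 18) ≈ 0.055556)
Function('A')(k, J) = Rational(1, 324) (Function('A')(k, J) = Pow(Add(0, Rational(1, 18)), 2) = Pow(Rational(1, 18), 2) = Rational(1, 324))
Function('B')(Q, T) = Mul(4, T) (Function('B')(Q, T) = Mul(Rational(1, 2), Add(Mul(7, T), T)) = Mul(Rational(1, 2), Mul(8, T)) = Mul(4, T))
Mul(38, Function('B')(29, Function('A')(5, Function('x')(6)))) = Mul(38, Mul(4, Rational(1, 324))) = Mul(38, Rational(1, 81)) = Rational(38, 81)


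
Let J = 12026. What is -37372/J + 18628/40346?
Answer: -320947596/121300249 ≈ -2.6459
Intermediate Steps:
-37372/J + 18628/40346 = -37372/12026 + 18628/40346 = -37372*1/12026 + 18628*(1/40346) = -18686/6013 + 9314/20173 = -320947596/121300249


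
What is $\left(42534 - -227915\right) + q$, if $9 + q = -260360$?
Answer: $10080$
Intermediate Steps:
$q = -260369$ ($q = -9 - 260360 = -260369$)
$\left(42534 - -227915\right) + q = \left(42534 - -227915\right) - 260369 = \left(42534 + 227915\right) - 260369 = 270449 - 260369 = 10080$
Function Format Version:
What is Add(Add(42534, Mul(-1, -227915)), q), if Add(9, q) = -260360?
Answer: 10080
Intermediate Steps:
q = -260369 (q = Add(-9, -260360) = -260369)
Add(Add(42534, Mul(-1, -227915)), q) = Add(Add(42534, Mul(-1, -227915)), -260369) = Add(Add(42534, 227915), -260369) = Add(270449, -260369) = 10080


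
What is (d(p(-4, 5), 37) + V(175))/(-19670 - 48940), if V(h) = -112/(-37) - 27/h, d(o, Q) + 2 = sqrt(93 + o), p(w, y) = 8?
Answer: -5651/444249750 - sqrt(101)/68610 ≈ -0.00015920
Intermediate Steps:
d(o, Q) = -2 + sqrt(93 + o)
V(h) = 112/37 - 27/h (V(h) = -112*(-1/37) - 27/h = 112/37 - 27/h)
(d(p(-4, 5), 37) + V(175))/(-19670 - 48940) = ((-2 + sqrt(93 + 8)) + (112/37 - 27/175))/(-19670 - 48940) = ((-2 + sqrt(101)) + (112/37 - 27*1/175))/(-68610) = ((-2 + sqrt(101)) + (112/37 - 27/175))*(-1/68610) = ((-2 + sqrt(101)) + 18601/6475)*(-1/68610) = (5651/6475 + sqrt(101))*(-1/68610) = -5651/444249750 - sqrt(101)/68610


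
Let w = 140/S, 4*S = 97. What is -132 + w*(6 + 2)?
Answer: -8324/97 ≈ -85.814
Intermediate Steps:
S = 97/4 (S = (¼)*97 = 97/4 ≈ 24.250)
w = 560/97 (w = 140/(97/4) = 140*(4/97) = 560/97 ≈ 5.7732)
-132 + w*(6 + 2) = -132 + 560*(6 + 2)/97 = -132 + (560/97)*8 = -132 + 4480/97 = -8324/97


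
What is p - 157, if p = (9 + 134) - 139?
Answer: -153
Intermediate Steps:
p = 4 (p = 143 - 139 = 4)
p - 157 = 4 - 157 = -153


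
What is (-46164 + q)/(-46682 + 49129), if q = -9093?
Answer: -55257/2447 ≈ -22.582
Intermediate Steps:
(-46164 + q)/(-46682 + 49129) = (-46164 - 9093)/(-46682 + 49129) = -55257/2447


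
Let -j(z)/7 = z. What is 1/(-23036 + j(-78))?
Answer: -1/22490 ≈ -4.4464e-5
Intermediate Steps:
j(z) = -7*z
1/(-23036 + j(-78)) = 1/(-23036 - 7*(-78)) = 1/(-23036 + 546) = 1/(-22490) = -1/22490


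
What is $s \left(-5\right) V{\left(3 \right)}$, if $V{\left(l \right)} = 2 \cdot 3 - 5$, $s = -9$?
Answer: $45$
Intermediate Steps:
$V{\left(l \right)} = 1$ ($V{\left(l \right)} = 6 - 5 = 1$)
$s \left(-5\right) V{\left(3 \right)} = \left(-9\right) \left(-5\right) 1 = 45 \cdot 1 = 45$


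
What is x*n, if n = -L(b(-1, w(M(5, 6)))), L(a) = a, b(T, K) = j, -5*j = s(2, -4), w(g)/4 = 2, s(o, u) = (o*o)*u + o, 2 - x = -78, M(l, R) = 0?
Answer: -224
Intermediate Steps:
x = 80 (x = 2 - 1*(-78) = 2 + 78 = 80)
s(o, u) = o + u*o**2 (s(o, u) = o**2*u + o = u*o**2 + o = o + u*o**2)
w(g) = 8 (w(g) = 4*2 = 8)
j = 14/5 (j = -2*(1 + 2*(-4))/5 = -2*(1 - 8)/5 = -2*(-7)/5 = -1/5*(-14) = 14/5 ≈ 2.8000)
b(T, K) = 14/5
n = -14/5 (n = -1*14/5 = -14/5 ≈ -2.8000)
x*n = 80*(-14/5) = -224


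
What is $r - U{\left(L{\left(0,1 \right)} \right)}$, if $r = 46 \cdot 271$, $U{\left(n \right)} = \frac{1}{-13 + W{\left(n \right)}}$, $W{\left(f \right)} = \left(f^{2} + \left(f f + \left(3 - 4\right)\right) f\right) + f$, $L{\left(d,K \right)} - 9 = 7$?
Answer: $\frac{54089973}{4339} \approx 12466.0$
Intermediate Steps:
$L{\left(d,K \right)} = 16$ ($L{\left(d,K \right)} = 9 + 7 = 16$)
$W{\left(f \right)} = f + f^{2} + f \left(-1 + f^{2}\right)$ ($W{\left(f \right)} = \left(f^{2} + \left(f^{2} - 1\right) f\right) + f = \left(f^{2} + \left(-1 + f^{2}\right) f\right) + f = \left(f^{2} + f \left(-1 + f^{2}\right)\right) + f = f + f^{2} + f \left(-1 + f^{2}\right)$)
$U{\left(n \right)} = \frac{1}{-13 + n^{2} \left(1 + n\right)}$
$r = 12466$
$r - U{\left(L{\left(0,1 \right)} \right)} = 12466 - \frac{1}{-13 + 16^{2} \left(1 + 16\right)} = 12466 - \frac{1}{-13 + 256 \cdot 17} = 12466 - \frac{1}{-13 + 4352} = 12466 - \frac{1}{4339} = \frac{54089973}{4339}$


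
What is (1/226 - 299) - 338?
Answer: -143961/226 ≈ -637.00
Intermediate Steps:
(1/226 - 299) - 338 = -67573/226 - 338 = -143961/226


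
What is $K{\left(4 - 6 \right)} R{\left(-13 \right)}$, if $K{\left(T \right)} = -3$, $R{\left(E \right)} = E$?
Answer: $39$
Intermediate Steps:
$K{\left(4 - 6 \right)} R{\left(-13 \right)} = \left(-3\right) \left(-13\right) = 39$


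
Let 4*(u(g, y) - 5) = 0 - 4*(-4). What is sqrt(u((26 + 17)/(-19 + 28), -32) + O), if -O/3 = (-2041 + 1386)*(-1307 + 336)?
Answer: I*sqrt(1908006) ≈ 1381.3*I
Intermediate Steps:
u(g, y) = 9 (u(g, y) = 5 + (0 - 4*(-4))/4 = 5 + (0 + 16)/4 = 5 + (1/4)*16 = 5 + 4 = 9)
O = -1908015 (O = -3*(-2041 + 1386)*(-1307 + 336) = -(-1965)*(-971) = -3*636005 = -1908015)
sqrt(u((26 + 17)/(-19 + 28), -32) + O) = sqrt(9 - 1908015) = sqrt(-1908006) = I*sqrt(1908006)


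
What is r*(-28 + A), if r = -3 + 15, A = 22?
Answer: -72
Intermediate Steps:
r = 12
r*(-28 + A) = 12*(-28 + 22) = 12*(-6) = -72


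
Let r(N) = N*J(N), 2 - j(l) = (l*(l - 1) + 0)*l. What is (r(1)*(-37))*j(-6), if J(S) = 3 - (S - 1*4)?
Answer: -56388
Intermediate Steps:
J(S) = 7 - S (J(S) = 3 - (S - 4) = 3 - (-4 + S) = 3 + (4 - S) = 7 - S)
j(l) = 2 - l²*(-1 + l) (j(l) = 2 - (l*(l - 1) + 0)*l = 2 - (l*(-1 + l) + 0)*l = 2 - l*(-1 + l)*l = 2 - l²*(-1 + l))
r(N) = N*(7 - N)
(r(1)*(-37))*j(-6) = ((1*(7 - 1*1))*(-37))*(2 + (-6)² - 1*(-6)³) = ((1*(7 - 1))*(-37))*(2 + 36 - 1*(-216)) = ((1*6)*(-37))*(2 + 36 + 216) = (6*(-37))*254 = -222*254 = -56388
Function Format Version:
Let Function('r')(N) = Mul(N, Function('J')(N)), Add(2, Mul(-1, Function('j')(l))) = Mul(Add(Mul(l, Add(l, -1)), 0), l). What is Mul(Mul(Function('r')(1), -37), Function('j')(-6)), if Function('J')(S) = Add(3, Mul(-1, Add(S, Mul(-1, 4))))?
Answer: -56388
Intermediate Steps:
Function('J')(S) = Add(7, Mul(-1, S)) (Function('J')(S) = Add(3, Mul(-1, Add(S, -4))) = Add(3, Mul(-1, Add(-4, S))) = Add(3, Add(4, Mul(-1, S))) = Add(7, Mul(-1, S)))
Function('j')(l) = Add(2, Mul(-1, Pow(l, 2), Add(-1, l))) (Function('j')(l) = Add(2, Mul(-1, Mul(Add(Mul(l, Add(l, -1)), 0), l))) = Add(2, Mul(-1, Mul(Add(Mul(l, Add(-1, l)), 0), l))) = Add(2, Mul(-1, Mul(Mul(l, Add(-1, l)), l))) = Add(2, Mul(-1, Mul(Pow(l, 2), Add(-1, l)))) = Add(2, Mul(-1, Pow(l, 2), Add(-1, l))))
Function('r')(N) = Mul(N, Add(7, Mul(-1, N)))
Mul(Mul(Function('r')(1), -37), Function('j')(-6)) = Mul(Mul(Mul(1, Add(7, Mul(-1, 1))), -37), Add(2, Pow(-6, 2), Mul(-1, Pow(-6, 3)))) = Mul(Mul(Mul(1, Add(7, -1)), -37), Add(2, 36, Mul(-1, -216))) = Mul(Mul(Mul(1, 6), -37), Add(2, 36, 216)) = Mul(Mul(6, -37), 254) = Mul(-222, 254) = -56388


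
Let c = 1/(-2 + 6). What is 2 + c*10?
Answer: 9/2 ≈ 4.5000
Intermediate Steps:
c = 1/4 ≈ 0.25000
2 + c*10 = 2 + (1/4)*10 = 2 + 5/2 = 9/2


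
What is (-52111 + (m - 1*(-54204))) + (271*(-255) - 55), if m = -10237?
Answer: -77304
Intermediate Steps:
(-52111 + (m - 1*(-54204))) + (271*(-255) - 55) = (-52111 + (-10237 - 1*(-54204))) + (271*(-255) - 55) = (-52111 + (-10237 + 54204)) + (-69105 - 55) = (-52111 + 43967) - 69160 = -8144 - 69160 = -77304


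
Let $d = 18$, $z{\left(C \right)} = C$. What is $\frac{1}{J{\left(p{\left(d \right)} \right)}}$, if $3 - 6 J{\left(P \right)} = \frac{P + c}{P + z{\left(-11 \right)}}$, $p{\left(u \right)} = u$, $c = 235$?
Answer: $- \frac{21}{116} \approx -0.18103$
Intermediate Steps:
$J{\left(P \right)} = \frac{1}{2} - \frac{235 + P}{6 \left(-11 + P\right)}$ ($J{\left(P \right)} = \frac{1}{2} - \frac{\left(P + 235\right) \frac{1}{P - 11}}{6} = \frac{1}{2} - \frac{\left(235 + P\right) \frac{1}{-11 + P}}{6} = \frac{1}{2} - \frac{\frac{1}{-11 + P} \left(235 + P\right)}{6} = \frac{1}{2} - \frac{235 + P}{6 \left(-11 + P\right)}$)
$\frac{1}{J{\left(p{\left(d \right)} \right)}} = \frac{1}{\frac{1}{3} \frac{1}{-11 + 18} \left(-134 + 18\right)} = \frac{1}{\frac{1}{3} \cdot \frac{1}{7} \left(-116\right)} = \frac{1}{- \frac{116}{21}} = - \frac{21}{116}$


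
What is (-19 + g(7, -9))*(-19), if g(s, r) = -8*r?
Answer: -1007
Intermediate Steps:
(-19 + g(7, -9))*(-19) = (-19 - 8*(-9))*(-19) = (-19 + 72)*(-19) = 53*(-19) = -1007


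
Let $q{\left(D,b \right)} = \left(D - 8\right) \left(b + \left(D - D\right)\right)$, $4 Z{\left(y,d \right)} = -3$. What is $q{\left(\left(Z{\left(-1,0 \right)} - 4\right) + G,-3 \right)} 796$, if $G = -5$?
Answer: $42387$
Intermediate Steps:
$Z{\left(y,d \right)} = - \frac{3}{4}$ ($Z{\left(y,d \right)} = \frac{1}{4} \left(-3\right) = - \frac{3}{4}$)
$q{\left(D,b \right)} = b \left(-8 + D\right)$ ($q{\left(D,b \right)} = \left(-8 + D\right) \left(b + 0\right) = \left(-8 + D\right) b = b \left(-8 + D\right)$)
$q{\left(\left(Z{\left(-1,0 \right)} - 4\right) + G,-3 \right)} 796 = - 3 \left(-8 - \frac{39}{4}\right) 796 = \left(-3\right) \left(- \frac{71}{4}\right) 796 = \frac{213}{4} \cdot 796 = 42387$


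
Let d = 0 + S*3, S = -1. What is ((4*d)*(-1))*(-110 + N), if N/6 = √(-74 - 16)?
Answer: -1320 + 216*I*√10 ≈ -1320.0 + 683.05*I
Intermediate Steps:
N = 18*I*√10 (N = 6*√(-74 - 16) = 6*√(-90) = 6*(3*I*√10) = 18*I*√10 ≈ 56.921*I)
d = -3 (d = 0 - 1*3 = 0 - 3 = -3)
((4*d)*(-1))*(-110 + N) = ((4*(-3))*(-1))*(-110 + 18*I*√10) = (-12*(-1))*(-110 + 18*I*√10) = 12*(-110 + 18*I*√10) = -1320 + 216*I*√10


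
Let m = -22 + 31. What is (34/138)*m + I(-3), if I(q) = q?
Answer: -18/23 ≈ -0.78261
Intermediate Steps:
m = 9
(34/138)*m + I(-3) = (34/138)*9 - 3 = (34*(1/138))*9 - 3 = (17/69)*9 - 3 = 51/23 - 3 = -18/23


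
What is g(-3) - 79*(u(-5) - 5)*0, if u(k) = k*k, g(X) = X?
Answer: -3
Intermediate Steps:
u(k) = k**2
g(-3) - 79*(u(-5) - 5)*0 = -3 - 79*((-5)**2 - 5)*0 = -3 - 79*(25 - 5)*0 = -3 - 1580*0 = -3 - 79*0 = -3 + 0 = -3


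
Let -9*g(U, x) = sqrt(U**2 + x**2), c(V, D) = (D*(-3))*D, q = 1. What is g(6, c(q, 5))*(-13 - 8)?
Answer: 7*sqrt(629) ≈ 175.56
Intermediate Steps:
c(V, D) = -3*D**2 (c(V, D) = (-3*D)*D = -3*D**2)
g(U, x) = -sqrt(U**2 + x**2)/9
g(6, c(q, 5))*(-13 - 8) = (-sqrt(6**2 + (-3*5**2)**2)/9)*(-13 - 8) = -sqrt(36 + (-3*25)**2)/9*(-21) = -sqrt(36 + (-75)**2)/9*(-21) = -sqrt(36 + 5625)/9*(-21) = -sqrt(629)/3*(-21) = 7*sqrt(629)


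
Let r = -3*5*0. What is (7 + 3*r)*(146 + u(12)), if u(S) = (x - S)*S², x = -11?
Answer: -22162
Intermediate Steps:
r = 0 (r = -15*0 = 0)
u(S) = S²*(-11 - S) (u(S) = (-11 - S)*S² = S²*(-11 - S))
(7 + 3*r)*(146 + u(12)) = (7 + 3*0)*(146 + 12²*(-11 - 1*12)) = (7 + 0)*(146 + 144*(-11 - 12)) = 7*(146 + 144*(-23)) = 7*(146 - 3312) = 7*(-3166) = -22162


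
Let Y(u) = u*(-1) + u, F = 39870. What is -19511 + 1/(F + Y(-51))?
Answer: -777903569/39870 ≈ -19511.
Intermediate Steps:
Y(u) = 0 (Y(u) = -u + u = 0)
-19511 + 1/(F + Y(-51)) = -19511 + 1/(39870 + 0) = -19511 + 1/39870 = -777903569/39870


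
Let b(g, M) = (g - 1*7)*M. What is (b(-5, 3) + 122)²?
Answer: 7396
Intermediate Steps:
b(g, M) = M*(-7 + g) (b(g, M) = (g - 7)*M = (-7 + g)*M = M*(-7 + g))
(b(-5, 3) + 122)² = (3*(-7 - 5) + 122)² = (3*(-12) + 122)² = (-36 + 122)² = 86² = 7396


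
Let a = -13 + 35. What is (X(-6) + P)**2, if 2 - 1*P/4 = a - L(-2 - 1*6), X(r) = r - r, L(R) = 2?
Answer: 5184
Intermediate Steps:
a = 22
X(r) = 0
P = -72 (P = 8 - 4*(22 - 1*2) = 8 - 4*(22 - 2) = 8 - 4*20 = 8 - 80 = -72)
(X(-6) + P)**2 = (0 - 72)**2 = (-72)**2 = 5184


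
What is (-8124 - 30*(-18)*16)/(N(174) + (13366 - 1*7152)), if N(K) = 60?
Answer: 258/3137 ≈ 0.082244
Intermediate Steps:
(-8124 - 30*(-18)*16)/(N(174) + (13366 - 1*7152)) = (-8124 - 30*(-18)*16)/(60 + (13366 - 1*7152)) = (-8124 + 540*16)/(60 + (13366 - 7152)) = (-8124 + 8640)/(60 + 6214) = 516/6274 = 516*(1/6274) = 258/3137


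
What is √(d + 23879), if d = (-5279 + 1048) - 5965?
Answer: √13683 ≈ 116.97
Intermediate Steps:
d = -10196 (d = -4231 - 5965 = -10196)
√(d + 23879) = √(-10196 + 23879) = √13683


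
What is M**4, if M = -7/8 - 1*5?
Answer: 4879681/4096 ≈ 1191.3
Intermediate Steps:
M = -47/8 (M = -7*1/8 - 5 = -7/8 - 5 = -47/8 ≈ -5.8750)
M**4 = (-47/8)**4 = 4879681/4096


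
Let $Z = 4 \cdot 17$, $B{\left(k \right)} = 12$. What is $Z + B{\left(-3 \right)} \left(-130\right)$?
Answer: $-1492$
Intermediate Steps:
$Z = 68$
$Z + B{\left(-3 \right)} \left(-130\right) = 68 + 12 \left(-130\right) = 68 - 1560 = -1492$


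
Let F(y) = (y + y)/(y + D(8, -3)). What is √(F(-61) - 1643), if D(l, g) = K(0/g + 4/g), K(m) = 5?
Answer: I*√321601/14 ≈ 40.507*I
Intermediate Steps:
D(l, g) = 5
F(y) = 2*y/(5 + y) (F(y) = (y + y)/(y + 5) = (2*y)/(5 + y) = 2*y/(5 + y))
√(F(-61) - 1643) = √(2*(-61)/(5 - 61) - 1643) = √(2*(-61)/(-56) - 1643) = √(2*(-61)*(-1/56) - 1643) = √(61/28 - 1643) = √(-45943/28) = I*√321601/14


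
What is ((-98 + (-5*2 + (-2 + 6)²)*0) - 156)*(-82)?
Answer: 20828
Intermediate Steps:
((-98 + (-5*2 + (-2 + 6)²)*0) - 156)*(-82) = ((-98 + (-10 + 4²)*0) - 156)*(-82) = ((-98 + (-10 + 16)*0) - 156)*(-82) = ((-98 + 6*0) - 156)*(-82) = ((-98 + 0) - 156)*(-82) = (-98 - 156)*(-82) = -254*(-82) = 20828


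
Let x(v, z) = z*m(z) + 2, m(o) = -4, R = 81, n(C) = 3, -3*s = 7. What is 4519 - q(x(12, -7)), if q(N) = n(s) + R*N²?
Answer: -68384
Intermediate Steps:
s = -7/3 (s = -⅓*7 = -7/3 ≈ -2.3333)
x(v, z) = 2 - 4*z (x(v, z) = z*(-4) + 2 = -4*z + 2 = 2 - 4*z)
q(N) = 3 + 81*N²
4519 - q(x(12, -7)) = 4519 - (3 + 81*(2 - 4*(-7))²) = 4519 - (3 + 81*(2 + 28)²) = 4519 - (3 + 81*30²) = 4519 - (3 + 81*900) = 4519 - (3 + 72900) = 4519 - 1*72903 = 4519 - 72903 = -68384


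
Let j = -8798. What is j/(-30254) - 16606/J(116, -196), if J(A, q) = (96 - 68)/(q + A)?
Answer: 102530817/2161 ≈ 47446.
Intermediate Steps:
J(A, q) = 28/(A + q)
j/(-30254) - 16606/J(116, -196) = -8798/(-30254) - 16606/(28/(116 - 196)) = -8798*(-1/30254) - 16606/(28/(-80)) = 4399/15127 - 16606/(28*(-1/80)) = 4399/15127 - 16606/(-7/20) = 4399/15127 - 16606*(-20/7) = 4399/15127 + 332120/7 = 102530817/2161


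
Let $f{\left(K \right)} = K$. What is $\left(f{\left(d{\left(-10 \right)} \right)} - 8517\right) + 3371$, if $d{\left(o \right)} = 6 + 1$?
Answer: $-5139$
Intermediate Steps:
$d{\left(o \right)} = 7$
$\left(f{\left(d{\left(-10 \right)} \right)} - 8517\right) + 3371 = \left(7 - 8517\right) + 3371 = -8510 + 3371 = -5139$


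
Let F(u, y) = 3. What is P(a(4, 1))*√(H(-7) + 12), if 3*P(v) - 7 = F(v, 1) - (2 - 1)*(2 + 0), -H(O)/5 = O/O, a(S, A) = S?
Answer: 8*√7/3 ≈ 7.0553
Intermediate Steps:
H(O) = -5 (H(O) = -5*O/O = -5*1 = -5)
P(v) = 8/3 (P(v) = 7/3 + (3 - (2 - 1)*(2 + 0))/3 = 7/3 + (3 - 2)/3 = 7/3 + (⅓)*1 = 7/3 + ⅓ = 8/3)
P(a(4, 1))*√(H(-7) + 12) = 8*√(-5 + 12)/3 = 8*√7/3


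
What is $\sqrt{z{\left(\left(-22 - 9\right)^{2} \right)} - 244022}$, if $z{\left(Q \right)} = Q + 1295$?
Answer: $7 i \sqrt{4934} \approx 491.7 i$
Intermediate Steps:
$z{\left(Q \right)} = 1295 + Q$
$\sqrt{z{\left(\left(-22 - 9\right)^{2} \right)} - 244022} = \sqrt{\left(1295 + \left(-22 - 9\right)^{2}\right) - 244022} = \sqrt{\left(1295 + \left(-31\right)^{2}\right) - 244022} = \sqrt{\left(1295 + 961\right) - 244022} = \sqrt{2256 - 244022} = \sqrt{-241766} = 7 i \sqrt{4934}$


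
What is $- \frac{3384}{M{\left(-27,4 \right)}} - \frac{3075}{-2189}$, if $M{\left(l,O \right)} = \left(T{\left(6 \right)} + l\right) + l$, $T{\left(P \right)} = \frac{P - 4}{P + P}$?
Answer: $\frac{45438681}{707047} \approx 64.265$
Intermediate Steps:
$T{\left(P \right)} = \frac{-4 + P}{2 P}$
$M{\left(l,O \right)} = \frac{1}{6} + 2 l$ ($M{\left(l,O \right)} = \left(\frac{-4 + 6}{2 \cdot 6} + l\right) + l = \left(\frac{1}{2} \cdot \frac{1}{6} \cdot 2 + l\right) + l = \left(\frac{1}{6} + l\right) + l = \frac{1}{6} + 2 l$)
$- \frac{3384}{M{\left(-27,4 \right)}} - \frac{3075}{-2189} = - \frac{3384}{\frac{1}{6} + 2 \left(-27\right)} - \frac{3075}{-2189} = - \frac{3384}{\frac{1}{6} - 54} - - \frac{3075}{2189} = - \frac{3384}{- \frac{323}{6}} + \frac{3075}{2189} = \left(-3384\right) \left(- \frac{6}{323}\right) + \frac{3075}{2189} = \frac{20304}{323} + \frac{3075}{2189} = \frac{45438681}{707047}$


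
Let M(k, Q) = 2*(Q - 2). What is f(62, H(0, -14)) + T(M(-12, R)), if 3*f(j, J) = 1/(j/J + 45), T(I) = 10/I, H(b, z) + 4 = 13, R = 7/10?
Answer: -23311/6071 ≈ -3.8397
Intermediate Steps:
R = 7/10 (R = 7*(⅒) = 7/10 ≈ 0.70000)
M(k, Q) = -4 + 2*Q (M(k, Q) = 2*(-2 + Q) = -4 + 2*Q)
H(b, z) = 9 (H(b, z) = -4 + 13 = 9)
f(j, J) = 1/(3*(45 + j/J)) (f(j, J) = 1/(3*(j/J + 45)) = 1/(3*(45 + j/J)))
f(62, H(0, -14)) + T(M(-12, R)) = (⅓)*9/(62 + 45*9) + 10/(-4 + 2*(7/10)) = (⅓)*9/(62 + 405) + 10/(-4 + 7/5) = (⅓)*9/467 + 10/(-13/5) = (⅓)*9*(1/467) + 10*(-5/13) = 3/467 - 50/13 = -23311/6071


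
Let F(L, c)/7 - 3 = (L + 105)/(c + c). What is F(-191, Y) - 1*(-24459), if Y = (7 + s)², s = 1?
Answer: 1566419/64 ≈ 24475.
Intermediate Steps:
Y = 64 (Y = (7 + 1)² = 8² = 64)
F(L, c) = 21 + 7*(105 + L)/(2*c) (F(L, c) = 21 + 7*((L + 105)/(c + c)) = 21 + 7*((105 + L)/((2*c))) = 21 + 7*((105 + L)*(1/(2*c))) = 21 + 7*((105 + L)/(2*c)) = 21 + 7*(105 + L)/(2*c))
F(-191, Y) - 1*(-24459) = (7/2)*(105 - 191 + 6*64)/64 - 1*(-24459) = (7/2)*(1/64)*(105 - 191 + 384) + 24459 = (7/2)*(1/64)*298 + 24459 = 1043/64 + 24459 = 1566419/64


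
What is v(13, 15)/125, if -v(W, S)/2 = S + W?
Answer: -56/125 ≈ -0.44800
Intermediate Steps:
v(W, S) = -2*S - 2*W (v(W, S) = -2*(S + W) = -2*S - 2*W)
v(13, 15)/125 = (-2*15 - 2*13)/125 = (-30 - 26)*(1/125) = -56*1/125 = -56/125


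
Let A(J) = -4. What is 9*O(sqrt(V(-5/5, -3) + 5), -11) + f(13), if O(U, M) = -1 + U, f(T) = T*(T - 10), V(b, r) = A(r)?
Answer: 39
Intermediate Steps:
V(b, r) = -4
f(T) = T*(-10 + T)
9*O(sqrt(V(-5/5, -3) + 5), -11) + f(13) = 9*(-1 + sqrt(-4 + 5)) + 13*(-10 + 13) = 9*(-1 + sqrt(1)) + 13*3 = 9*(-1 + 1) + 39 = 9*0 + 39 = 0 + 39 = 39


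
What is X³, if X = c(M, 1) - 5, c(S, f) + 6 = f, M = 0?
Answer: -1000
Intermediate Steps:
c(S, f) = -6 + f
X = -10 (X = (-6 + 1) - 5 = -5 - 5 = -10)
X³ = (-10)³ = -1000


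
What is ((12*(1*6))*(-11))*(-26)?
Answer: 20592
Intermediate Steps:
((12*(1*6))*(-11))*(-26) = ((12*6)*(-11))*(-26) = (72*(-11))*(-26) = -792*(-26) = 20592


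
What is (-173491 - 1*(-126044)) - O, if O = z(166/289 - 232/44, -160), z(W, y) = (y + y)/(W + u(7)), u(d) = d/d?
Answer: -558851659/11757 ≈ -47534.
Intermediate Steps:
u(d) = 1
z(W, y) = 2*y/(1 + W) (z(W, y) = (y + y)/(W + 1) = (2*y)/(1 + W) = 2*y/(1 + W))
O = 1017280/11757 (O = 2*(-160)/(1 + (166/289 - 232/44)) = 2*(-160)/(1 + (166*(1/289) - 232*1/44)) = 2*(-160)/(1 + (166/289 - 58/11)) = 2*(-160)/(1 - 14936/3179) = 2*(-160)/(-11757/3179) = 2*(-160)*(-3179/11757) = 1017280/11757 ≈ 86.526)
(-173491 - 1*(-126044)) - O = (-173491 - 1*(-126044)) - 1*1017280/11757 = (-173491 + 126044) - 1017280/11757 = -47447 - 1017280/11757 = -558851659/11757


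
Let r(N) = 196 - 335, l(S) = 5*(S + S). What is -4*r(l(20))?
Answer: 556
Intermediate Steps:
l(S) = 10*S (l(S) = 5*(2*S) = 10*S)
r(N) = -139
-4*r(l(20)) = -4*(-139) = 556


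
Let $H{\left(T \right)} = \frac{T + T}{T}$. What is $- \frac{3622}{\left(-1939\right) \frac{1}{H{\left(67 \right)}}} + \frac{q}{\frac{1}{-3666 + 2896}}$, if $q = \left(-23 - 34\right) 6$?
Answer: $\frac{510623504}{1939} \approx 2.6334 \cdot 10^{5}$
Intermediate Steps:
$H{\left(T \right)} = 2$ ($H{\left(T \right)} = \frac{2 T}{T} = 2$)
$q = -342$ ($q = \left(-57\right) 6 = -342$)
$- \frac{3622}{\left(-1939\right) \frac{1}{H{\left(67 \right)}}} + \frac{q}{\frac{1}{-3666 + 2896}} = - \frac{3622}{\left(-1939\right) \frac{1}{2}} - \frac{342}{\frac{1}{-3666 + 2896}} = - \frac{3622}{\left(-1939\right) \frac{1}{2}} - \frac{342}{\frac{1}{-770}} = - \frac{3622}{- \frac{1939}{2}} - \frac{342}{- \frac{1}{770}} = \left(-3622\right) \left(- \frac{2}{1939}\right) - -263340 = \frac{7244}{1939} + 263340 = \frac{510623504}{1939}$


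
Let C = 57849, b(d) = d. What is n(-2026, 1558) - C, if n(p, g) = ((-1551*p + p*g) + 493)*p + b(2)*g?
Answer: 27679181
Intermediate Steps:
n(p, g) = 2*g + p*(493 - 1551*p + g*p) (n(p, g) = ((-1551*p + p*g) + 493)*p + 2*g = ((-1551*p + g*p) + 493)*p + 2*g = (493 - 1551*p + g*p)*p + 2*g = p*(493 - 1551*p + g*p) + 2*g = 2*g + p*(493 - 1551*p + g*p))
n(-2026, 1558) - C = (-1551*(-2026)² + 2*1558 + 493*(-2026) + 1558*(-2026)²) - 1*57849 = (-1551*4104676 + 3116 - 998818 + 1558*4104676) - 57849 = (-6366352476 + 3116 - 998818 + 6395085208) - 57849 = 27737030 - 57849 = 27679181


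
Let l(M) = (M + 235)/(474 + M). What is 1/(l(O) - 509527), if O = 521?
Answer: -995/506978609 ≈ -1.9626e-6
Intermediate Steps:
l(M) = (235 + M)/(474 + M)
1/(l(O) - 509527) = 1/((235 + 521)/(474 + 521) - 509527) = 1/(756/995 - 509527) = 1/(-506978609/995) = -995/506978609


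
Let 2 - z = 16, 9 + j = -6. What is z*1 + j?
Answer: -29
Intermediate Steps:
j = -15 (j = -9 - 6 = -15)
z = -14 (z = 2 - 1*16 = 2 - 16 = -14)
z*1 + j = -14*1 - 15 = -14 - 15 = -29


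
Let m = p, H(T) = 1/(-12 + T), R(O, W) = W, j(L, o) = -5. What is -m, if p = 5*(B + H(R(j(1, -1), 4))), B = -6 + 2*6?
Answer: -235/8 ≈ -29.375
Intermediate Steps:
B = 6 (B = -6 + 12 = 6)
p = 235/8 (p = 5*(6 + 1/(-12 + 4)) = 5*(6 + 1/(-8)) = 5*(6 - ⅛) = 5*(47/8) = 235/8 ≈ 29.375)
m = 235/8 ≈ 29.375
-m = -1*235/8 = -235/8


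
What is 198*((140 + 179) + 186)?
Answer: 99990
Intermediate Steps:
198*((140 + 179) + 186) = 198*(319 + 186) = 198*505 = 99990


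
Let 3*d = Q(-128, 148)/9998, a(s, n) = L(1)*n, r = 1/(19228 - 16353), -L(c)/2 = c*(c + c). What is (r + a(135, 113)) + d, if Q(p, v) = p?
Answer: -19488770503/43116375 ≈ -452.00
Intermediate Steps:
L(c) = -4*c² (L(c) = -2*c*(c + c) = -2*c*2*c = -4*c²)
r = 1/2875 ≈ 0.00034783
a(s, n) = -4*n (a(s, n) = (-4*1²)*n = (-4*1)*n = -4*n)
d = -64/14997 (d = (-128/9998)/3 = (-128*1/9998)/3 = (⅓)*(-64/4999) = -64/14997 ≈ -0.0042675)
(r + a(135, 113)) + d = (1/2875 - 4*113) - 64/14997 = (1/2875 - 452) - 64/14997 = -1299499/2875 - 64/14997 = -19488770503/43116375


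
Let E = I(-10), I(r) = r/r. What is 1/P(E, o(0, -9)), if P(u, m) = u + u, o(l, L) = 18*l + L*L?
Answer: ½ ≈ 0.50000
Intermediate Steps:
I(r) = 1
o(l, L) = L² + 18*l (o(l, L) = 18*l + L² = L² + 18*l)
E = 1
P(u, m) = 2*u
1/P(E, o(0, -9)) = 1/(2*1) = 1/2 = ½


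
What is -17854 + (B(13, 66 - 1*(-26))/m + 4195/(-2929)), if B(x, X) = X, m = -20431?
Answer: -1068512169259/59842399 ≈ -17855.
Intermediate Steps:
-17854 + (B(13, 66 - 1*(-26))/m + 4195/(-2929)) = -17854 + ((66 - 1*(-26))/(-20431) + 4195/(-2929)) = -17854 + ((66 + 26)*(-1/20431) + 4195*(-1/2929)) = -17854 + (92*(-1/20431) - 4195/2929) = -17854 + (-92/20431 - 4195/2929) = -17854 - 85977513/59842399 = -1068512169259/59842399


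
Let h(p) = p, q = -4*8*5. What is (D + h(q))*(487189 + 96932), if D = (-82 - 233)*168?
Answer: -31005142680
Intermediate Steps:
q = -160 (q = -32*5 = -160)
D = -52920 (D = -315*168 = -52920)
(D + h(q))*(487189 + 96932) = (-52920 - 160)*(487189 + 96932) = -53080*584121 = -31005142680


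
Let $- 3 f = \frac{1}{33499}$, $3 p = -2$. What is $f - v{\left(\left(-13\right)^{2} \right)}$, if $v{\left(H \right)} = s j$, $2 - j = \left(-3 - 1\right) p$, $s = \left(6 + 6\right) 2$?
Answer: $\frac{1607951}{100497} \approx 16.0$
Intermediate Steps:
$p = - \frac{2}{3}$ ($p = \frac{1}{3} \left(-2\right) = - \frac{2}{3} \approx -0.66667$)
$s = 24$ ($s = 12 \cdot 2 = 24$)
$j = - \frac{2}{3}$ ($j = 2 - \left(-3 - 1\right) \left(- \frac{2}{3}\right) = 2 - \left(-4\right) \left(- \frac{2}{3}\right) = 2 - \frac{8}{3} = - \frac{2}{3} \approx -0.66667$)
$v{\left(H \right)} = -16$ ($v{\left(H \right)} = 24 \left(- \frac{2}{3}\right) = -16$)
$f = - \frac{1}{100497}$ ($f = - \frac{1}{3 \cdot 33499} = \left(- \frac{1}{3}\right) \frac{1}{33499} = - \frac{1}{100497} \approx -9.9505 \cdot 10^{-6}$)
$f - v{\left(\left(-13\right)^{2} \right)} = - \frac{1}{100497} - -16 = - \frac{1}{100497} + 16 = \frac{1607951}{100497}$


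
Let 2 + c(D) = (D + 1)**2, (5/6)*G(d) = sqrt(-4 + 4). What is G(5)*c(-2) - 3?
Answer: -3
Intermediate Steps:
G(d) = 0 (G(d) = 6*sqrt(-4 + 4)/5 = 6*sqrt(0)/5 = (6/5)*0 = 0)
c(D) = -2 + (1 + D)**2 (c(D) = -2 + (D + 1)**2 = -2 + (1 + D)**2)
G(5)*c(-2) - 3 = 0*(-2 + (1 - 2)**2) - 3 = 0*(-2 + (-1)**2) - 3 = 0*(-2 + 1) - 3 = 0*(-1) - 3 = 0 - 3 = -3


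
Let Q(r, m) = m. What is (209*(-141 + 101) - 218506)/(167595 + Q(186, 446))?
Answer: -226866/168041 ≈ -1.3501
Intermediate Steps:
(209*(-141 + 101) - 218506)/(167595 + Q(186, 446)) = (209*(-141 + 101) - 218506)/(167595 + 446) = (209*(-40) - 218506)/168041 = (-8360 - 218506)*(1/168041) = -226866*1/168041 = -226866/168041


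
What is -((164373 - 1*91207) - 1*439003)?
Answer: 365837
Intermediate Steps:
-((164373 - 1*91207) - 1*439003) = -((164373 - 91207) - 439003) = -(73166 - 439003) = -1*(-365837) = 365837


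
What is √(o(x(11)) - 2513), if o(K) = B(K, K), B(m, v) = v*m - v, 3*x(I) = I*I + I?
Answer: 3*I*√69 ≈ 24.92*I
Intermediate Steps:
x(I) = I/3 + I²/3 (x(I) = (I*I + I)/3 = (I² + I)/3 = (I + I²)/3 = I/3 + I²/3)
B(m, v) = -v + m*v (B(m, v) = m*v - v = -v + m*v)
o(K) = K*(-1 + K)
√(o(x(11)) - 2513) = √(((⅓)*11*(1 + 11))*(-1 + (⅓)*11*(1 + 11)) - 2513) = √(((⅓)*11*12)*(-1 + (⅓)*11*12) - 2513) = √(44*(-1 + 44) - 2513) = √(44*43 - 2513) = √(1892 - 2513) = √(-621) = 3*I*√69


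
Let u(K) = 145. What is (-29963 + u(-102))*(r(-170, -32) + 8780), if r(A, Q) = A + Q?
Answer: -255778804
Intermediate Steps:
(-29963 + u(-102))*(r(-170, -32) + 8780) = (-29963 + 145)*((-170 - 32) + 8780) = -29818*(-202 + 8780) = -29818*8578 = -255778804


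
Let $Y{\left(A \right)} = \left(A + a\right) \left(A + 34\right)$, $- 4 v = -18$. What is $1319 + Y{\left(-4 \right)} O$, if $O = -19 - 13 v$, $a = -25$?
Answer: $68744$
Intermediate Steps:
$v = \frac{9}{2}$ ($v = \left(- \frac{1}{4}\right) \left(-18\right) = \frac{9}{2} \approx 4.5$)
$O = - \frac{155}{2}$ ($O = -19 - \frac{117}{2} = - \frac{155}{2} \approx -77.5$)
$Y{\left(A \right)} = \left(-25 + A\right) \left(34 + A\right)$ ($Y{\left(A \right)} = \left(A - 25\right) \left(A + 34\right) = \left(-25 + A\right) \left(34 + A\right)$)
$1319 + Y{\left(-4 \right)} O = 1319 + \left(-850 + \left(-4\right)^{2} + 9 \left(-4\right)\right) \left(- \frac{155}{2}\right) = 1319 + \left(-850 + 16 - 36\right) \left(- \frac{155}{2}\right) = 1319 - -67425 = 1319 + 67425 = 68744$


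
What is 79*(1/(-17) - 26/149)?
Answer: -46689/2533 ≈ -18.432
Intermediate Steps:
79*(1/(-17) - 26/149) = 79*(-1/17 - 26*1/149) = 79*(-1/17 - 26/149) = 79*(-591/2533) = -46689/2533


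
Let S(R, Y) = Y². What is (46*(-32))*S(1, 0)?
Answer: 0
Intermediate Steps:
(46*(-32))*S(1, 0) = (46*(-32))*0² = -1472*0 = 0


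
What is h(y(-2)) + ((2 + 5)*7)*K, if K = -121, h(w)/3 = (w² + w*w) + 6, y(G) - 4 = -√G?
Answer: -5827 - 48*I*√2 ≈ -5827.0 - 67.882*I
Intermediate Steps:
y(G) = 4 - √G
h(w) = 18 + 6*w² (h(w) = 3*((w² + w*w) + 6) = 3*((w² + w²) + 6) = 3*(2*w² + 6) = 3*(6 + 2*w²) = 18 + 6*w²)
h(y(-2)) + ((2 + 5)*7)*K = (18 + 6*(4 - √(-2))²) + ((2 + 5)*7)*(-121) = (18 + 6*(4 - I*√2)²) + (7*7)*(-121) = (18 + 6*(4 - I*√2)²) + 49*(-121) = (18 + 6*(4 - I*√2)²) - 5929 = -5911 + 6*(4 - I*√2)²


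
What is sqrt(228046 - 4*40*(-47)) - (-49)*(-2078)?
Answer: -101822 + 3*sqrt(26174) ≈ -1.0134e+5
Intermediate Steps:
sqrt(228046 - 4*40*(-47)) - (-49)*(-2078) = sqrt(228046 - 160*(-47)) - 1*101822 = sqrt(228046 + 7520) - 101822 = sqrt(235566) - 101822 = 3*sqrt(26174) - 101822 = -101822 + 3*sqrt(26174)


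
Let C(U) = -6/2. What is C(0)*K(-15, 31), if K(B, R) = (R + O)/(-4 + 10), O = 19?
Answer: -25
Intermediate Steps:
K(B, R) = 19/6 + R/6 (K(B, R) = (R + 19)/(-4 + 10) = (19 + R)/6 = (19 + R)*(⅙) = 19/6 + R/6)
C(U) = -3 (C(U) = -6*½ = -3)
C(0)*K(-15, 31) = -3*(19/6 + (⅙)*31) = -3*(19/6 + 31/6) = -3*25/3 = -25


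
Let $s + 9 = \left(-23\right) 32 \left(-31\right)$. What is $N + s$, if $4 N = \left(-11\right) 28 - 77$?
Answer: $\frac{90843}{4} \approx 22711.0$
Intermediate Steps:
$s = 22807$ ($s = -9 + \left(-23\right) 32 \left(-31\right) = -9 - -22816 = -9 + 22816 = 22807$)
$N = - \frac{385}{4}$ ($N = \frac{\left(-11\right) 28 - 77}{4} = \frac{-308 - 77}{4} = \frac{1}{4} \left(-385\right) = - \frac{385}{4} \approx -96.25$)
$N + s = - \frac{385}{4} + 22807 = \frac{90843}{4}$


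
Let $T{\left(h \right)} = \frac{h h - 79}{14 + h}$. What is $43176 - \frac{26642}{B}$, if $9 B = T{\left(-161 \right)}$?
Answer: $\frac{191833593}{4307} \approx 44540.0$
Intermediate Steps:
$T{\left(h \right)} = \frac{-79 + h^{2}}{14 + h}$ ($T{\left(h \right)} = \frac{h^{2} - 79}{14 + h} = \frac{-79 + h^{2}}{14 + h}$)
$B = - \frac{8614}{441}$ ($B = \frac{\frac{1}{14 - 161} \left(-79 + \left(-161\right)^{2}\right)}{9} = \frac{\frac{1}{-147} \left(-79 + 25921\right)}{9} = \frac{\left(- \frac{1}{147}\right) 25842}{9} = \frac{1}{9} \left(- \frac{8614}{49}\right) = - \frac{8614}{441} \approx -19.533$)
$43176 - \frac{26642}{B} = 43176 - \frac{26642}{- \frac{8614}{441}} = 43176 - - \frac{5874561}{4307} = 43176 + \frac{5874561}{4307} = \frac{191833593}{4307}$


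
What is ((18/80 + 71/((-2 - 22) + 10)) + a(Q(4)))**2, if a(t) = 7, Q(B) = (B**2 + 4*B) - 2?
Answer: 363609/78400 ≈ 4.6379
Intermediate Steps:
Q(B) = -2 + B**2 + 4*B
((18/80 + 71/((-2 - 22) + 10)) + a(Q(4)))**2 = ((18/80 + 71/((-2 - 22) + 10)) + 7)**2 = ((18*(1/80) + 71/(-24 + 10)) + 7)**2 = ((9/40 + 71/(-14)) + 7)**2 = ((9/40 + 71*(-1/14)) + 7)**2 = ((9/40 - 71/14) + 7)**2 = (-1357/280 + 7)**2 = (603/280)**2 = 363609/78400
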